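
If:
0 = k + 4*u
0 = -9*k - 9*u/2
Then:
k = 0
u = 0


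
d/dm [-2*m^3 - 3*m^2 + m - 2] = -6*m^2 - 6*m + 1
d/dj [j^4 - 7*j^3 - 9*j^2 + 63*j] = 4*j^3 - 21*j^2 - 18*j + 63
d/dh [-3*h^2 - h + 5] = -6*h - 1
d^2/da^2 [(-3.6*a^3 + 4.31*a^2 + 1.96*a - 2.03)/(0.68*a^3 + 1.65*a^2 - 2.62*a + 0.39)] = (3.5527136788005e-15*a^7 + 12.064288*a^6 - 33.044736*a^5 + 59.459472*a^4 - 42.314876*a^3 - 12.267696*a^2 + 45.031356*a - 19.940296)/(0.314432*a^9 + 2.28888*a^8 + 1.919436*a^7 - 12.604707*a^6 - 4.769994*a^5 + 32.995161*a^4 - 27.790264*a^3 + 8.784243*a^2 - 1.195506*a + 0.059319)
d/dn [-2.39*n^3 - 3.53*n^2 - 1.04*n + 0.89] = -7.17*n^2 - 7.06*n - 1.04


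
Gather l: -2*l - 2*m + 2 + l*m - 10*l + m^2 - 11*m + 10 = l*(m - 12) + m^2 - 13*m + 12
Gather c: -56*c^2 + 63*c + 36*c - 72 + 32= -56*c^2 + 99*c - 40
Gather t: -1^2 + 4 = 3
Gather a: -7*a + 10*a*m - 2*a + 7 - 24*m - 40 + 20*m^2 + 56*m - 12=a*(10*m - 9) + 20*m^2 + 32*m - 45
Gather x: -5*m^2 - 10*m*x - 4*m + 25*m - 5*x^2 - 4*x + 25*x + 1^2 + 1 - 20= -5*m^2 + 21*m - 5*x^2 + x*(21 - 10*m) - 18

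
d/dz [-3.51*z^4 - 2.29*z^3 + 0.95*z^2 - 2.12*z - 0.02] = -14.04*z^3 - 6.87*z^2 + 1.9*z - 2.12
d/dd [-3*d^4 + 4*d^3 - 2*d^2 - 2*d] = -12*d^3 + 12*d^2 - 4*d - 2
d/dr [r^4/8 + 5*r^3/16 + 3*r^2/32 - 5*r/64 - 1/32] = r^3/2 + 15*r^2/16 + 3*r/16 - 5/64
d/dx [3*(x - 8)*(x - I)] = 6*x - 24 - 3*I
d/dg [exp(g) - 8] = exp(g)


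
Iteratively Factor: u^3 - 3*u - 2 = (u + 1)*(u^2 - u - 2) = (u - 2)*(u + 1)*(u + 1)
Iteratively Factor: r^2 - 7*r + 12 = (r - 3)*(r - 4)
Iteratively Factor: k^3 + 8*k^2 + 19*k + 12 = (k + 1)*(k^2 + 7*k + 12) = (k + 1)*(k + 4)*(k + 3)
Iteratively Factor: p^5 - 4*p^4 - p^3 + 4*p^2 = (p)*(p^4 - 4*p^3 - p^2 + 4*p) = p*(p - 1)*(p^3 - 3*p^2 - 4*p) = p*(p - 4)*(p - 1)*(p^2 + p) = p^2*(p - 4)*(p - 1)*(p + 1)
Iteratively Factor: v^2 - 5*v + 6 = (v - 3)*(v - 2)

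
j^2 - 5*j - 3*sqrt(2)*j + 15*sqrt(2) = (j - 5)*(j - 3*sqrt(2))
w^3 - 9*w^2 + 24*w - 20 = (w - 5)*(w - 2)^2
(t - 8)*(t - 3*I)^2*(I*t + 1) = I*t^4 + 7*t^3 - 8*I*t^3 - 56*t^2 - 15*I*t^2 - 9*t + 120*I*t + 72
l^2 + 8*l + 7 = (l + 1)*(l + 7)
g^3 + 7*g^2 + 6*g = g*(g + 1)*(g + 6)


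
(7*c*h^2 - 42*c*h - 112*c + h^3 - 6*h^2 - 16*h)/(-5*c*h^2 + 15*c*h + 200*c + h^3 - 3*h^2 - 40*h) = (-7*c*h - 14*c - h^2 - 2*h)/(5*c*h + 25*c - h^2 - 5*h)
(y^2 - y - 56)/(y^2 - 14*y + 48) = (y + 7)/(y - 6)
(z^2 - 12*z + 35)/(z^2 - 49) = (z - 5)/(z + 7)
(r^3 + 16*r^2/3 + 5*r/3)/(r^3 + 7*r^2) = (3*r^2 + 16*r + 5)/(3*r*(r + 7))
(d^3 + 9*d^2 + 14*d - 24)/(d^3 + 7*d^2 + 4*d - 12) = (d + 4)/(d + 2)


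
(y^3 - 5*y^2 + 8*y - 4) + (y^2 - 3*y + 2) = y^3 - 4*y^2 + 5*y - 2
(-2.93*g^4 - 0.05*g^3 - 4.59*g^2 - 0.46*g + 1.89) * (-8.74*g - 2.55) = 25.6082*g^5 + 7.9085*g^4 + 40.2441*g^3 + 15.7249*g^2 - 15.3456*g - 4.8195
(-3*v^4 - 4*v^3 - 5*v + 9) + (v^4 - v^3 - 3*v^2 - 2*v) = -2*v^4 - 5*v^3 - 3*v^2 - 7*v + 9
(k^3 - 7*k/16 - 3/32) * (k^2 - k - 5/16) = k^5 - k^4 - 3*k^3/4 + 11*k^2/32 + 59*k/256 + 15/512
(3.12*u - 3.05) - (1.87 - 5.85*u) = 8.97*u - 4.92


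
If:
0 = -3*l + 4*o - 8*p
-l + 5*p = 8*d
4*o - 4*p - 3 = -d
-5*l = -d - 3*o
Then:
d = 31/345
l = 212/345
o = 343/345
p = 4/15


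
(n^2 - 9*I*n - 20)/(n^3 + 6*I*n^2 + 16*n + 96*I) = (n - 5*I)/(n^2 + 10*I*n - 24)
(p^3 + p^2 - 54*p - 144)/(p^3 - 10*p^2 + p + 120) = (p + 6)/(p - 5)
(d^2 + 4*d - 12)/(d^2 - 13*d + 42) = (d^2 + 4*d - 12)/(d^2 - 13*d + 42)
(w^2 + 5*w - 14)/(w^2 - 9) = (w^2 + 5*w - 14)/(w^2 - 9)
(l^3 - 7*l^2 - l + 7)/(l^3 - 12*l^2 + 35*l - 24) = (l^2 - 6*l - 7)/(l^2 - 11*l + 24)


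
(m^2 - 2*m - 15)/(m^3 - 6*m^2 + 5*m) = (m + 3)/(m*(m - 1))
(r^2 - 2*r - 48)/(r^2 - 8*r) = (r + 6)/r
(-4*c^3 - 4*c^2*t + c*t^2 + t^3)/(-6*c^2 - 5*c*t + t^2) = (-4*c^2 + t^2)/(-6*c + t)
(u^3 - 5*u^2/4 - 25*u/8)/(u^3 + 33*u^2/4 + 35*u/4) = (u - 5/2)/(u + 7)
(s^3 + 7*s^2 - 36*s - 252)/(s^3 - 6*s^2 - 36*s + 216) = (s + 7)/(s - 6)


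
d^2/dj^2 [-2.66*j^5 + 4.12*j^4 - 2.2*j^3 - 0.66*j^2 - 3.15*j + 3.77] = -53.2*j^3 + 49.44*j^2 - 13.2*j - 1.32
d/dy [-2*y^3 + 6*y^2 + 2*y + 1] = -6*y^2 + 12*y + 2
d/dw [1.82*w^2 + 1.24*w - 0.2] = 3.64*w + 1.24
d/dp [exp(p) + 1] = exp(p)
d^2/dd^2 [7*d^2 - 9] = 14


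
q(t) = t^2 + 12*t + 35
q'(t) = 2*t + 12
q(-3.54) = 5.05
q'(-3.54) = 4.92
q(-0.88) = 25.21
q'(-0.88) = 10.24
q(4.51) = 109.46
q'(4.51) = 21.02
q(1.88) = 61.09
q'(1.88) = 15.76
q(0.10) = 36.21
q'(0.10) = 12.20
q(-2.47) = 11.46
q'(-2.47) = 7.06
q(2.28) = 67.56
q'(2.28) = 16.56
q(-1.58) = 18.54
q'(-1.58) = 8.84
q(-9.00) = 8.00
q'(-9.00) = -6.00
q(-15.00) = 80.00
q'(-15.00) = -18.00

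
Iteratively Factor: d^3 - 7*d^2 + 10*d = (d - 5)*(d^2 - 2*d) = d*(d - 5)*(d - 2)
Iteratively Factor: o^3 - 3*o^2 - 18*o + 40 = (o - 2)*(o^2 - o - 20) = (o - 5)*(o - 2)*(o + 4)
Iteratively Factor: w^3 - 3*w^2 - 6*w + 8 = (w - 1)*(w^2 - 2*w - 8) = (w - 4)*(w - 1)*(w + 2)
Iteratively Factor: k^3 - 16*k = (k + 4)*(k^2 - 4*k) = (k - 4)*(k + 4)*(k)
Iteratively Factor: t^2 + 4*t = (t + 4)*(t)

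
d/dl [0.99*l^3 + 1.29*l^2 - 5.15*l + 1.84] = 2.97*l^2 + 2.58*l - 5.15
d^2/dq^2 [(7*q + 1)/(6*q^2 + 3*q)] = 2*(28*q^3 + 12*q^2 + 6*q + 1)/(3*q^3*(8*q^3 + 12*q^2 + 6*q + 1))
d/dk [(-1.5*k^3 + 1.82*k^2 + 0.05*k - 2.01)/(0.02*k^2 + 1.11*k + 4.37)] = (-0.03*k^4 - 3.33*k^3 - 17.6458*k^2 + 15.9872*k + 2.4496)/(0.0004*k^4 + 0.0444*k^3 + 1.4069*k^2 + 9.7014*k + 19.0969)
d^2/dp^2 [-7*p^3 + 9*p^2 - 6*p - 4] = 18 - 42*p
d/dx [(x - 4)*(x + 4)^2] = (x + 4)*(3*x - 4)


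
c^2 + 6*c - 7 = (c - 1)*(c + 7)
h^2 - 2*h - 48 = (h - 8)*(h + 6)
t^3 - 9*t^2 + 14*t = t*(t - 7)*(t - 2)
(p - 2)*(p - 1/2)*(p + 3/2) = p^3 - p^2 - 11*p/4 + 3/2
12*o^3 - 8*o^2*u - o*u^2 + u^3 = (-2*o + u)^2*(3*o + u)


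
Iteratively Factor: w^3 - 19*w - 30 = (w + 3)*(w^2 - 3*w - 10) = (w + 2)*(w + 3)*(w - 5)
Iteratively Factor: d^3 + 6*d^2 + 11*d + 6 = (d + 2)*(d^2 + 4*d + 3) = (d + 2)*(d + 3)*(d + 1)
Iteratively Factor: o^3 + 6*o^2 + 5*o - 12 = (o + 3)*(o^2 + 3*o - 4) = (o + 3)*(o + 4)*(o - 1)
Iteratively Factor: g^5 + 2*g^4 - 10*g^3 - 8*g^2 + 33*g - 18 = (g - 1)*(g^4 + 3*g^3 - 7*g^2 - 15*g + 18) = (g - 1)*(g + 3)*(g^3 - 7*g + 6) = (g - 2)*(g - 1)*(g + 3)*(g^2 + 2*g - 3) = (g - 2)*(g - 1)^2*(g + 3)*(g + 3)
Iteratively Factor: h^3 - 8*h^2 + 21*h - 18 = (h - 2)*(h^2 - 6*h + 9) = (h - 3)*(h - 2)*(h - 3)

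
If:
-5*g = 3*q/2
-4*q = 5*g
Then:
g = 0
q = 0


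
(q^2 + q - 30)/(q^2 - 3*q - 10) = (q + 6)/(q + 2)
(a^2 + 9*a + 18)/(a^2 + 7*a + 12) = (a + 6)/(a + 4)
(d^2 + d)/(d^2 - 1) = d/(d - 1)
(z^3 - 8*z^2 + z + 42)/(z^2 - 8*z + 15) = (z^2 - 5*z - 14)/(z - 5)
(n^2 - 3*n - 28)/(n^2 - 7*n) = (n + 4)/n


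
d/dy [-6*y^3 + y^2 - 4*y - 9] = -18*y^2 + 2*y - 4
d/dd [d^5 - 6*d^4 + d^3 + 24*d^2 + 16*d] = 5*d^4 - 24*d^3 + 3*d^2 + 48*d + 16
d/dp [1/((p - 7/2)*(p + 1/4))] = 16*(13 - 8*p)/(64*p^4 - 416*p^3 + 564*p^2 + 364*p + 49)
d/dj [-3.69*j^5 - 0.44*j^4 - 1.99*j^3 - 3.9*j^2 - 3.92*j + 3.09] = -18.45*j^4 - 1.76*j^3 - 5.97*j^2 - 7.8*j - 3.92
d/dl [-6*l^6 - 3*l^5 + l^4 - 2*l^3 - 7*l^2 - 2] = l*(-36*l^4 - 15*l^3 + 4*l^2 - 6*l - 14)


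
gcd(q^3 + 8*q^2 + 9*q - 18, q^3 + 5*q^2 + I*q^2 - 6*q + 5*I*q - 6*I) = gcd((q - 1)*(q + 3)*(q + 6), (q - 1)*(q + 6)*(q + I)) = q^2 + 5*q - 6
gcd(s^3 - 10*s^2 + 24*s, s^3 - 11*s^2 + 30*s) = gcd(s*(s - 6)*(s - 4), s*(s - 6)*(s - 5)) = s^2 - 6*s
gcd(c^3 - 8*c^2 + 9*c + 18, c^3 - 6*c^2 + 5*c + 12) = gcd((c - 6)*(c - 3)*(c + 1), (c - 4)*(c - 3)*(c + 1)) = c^2 - 2*c - 3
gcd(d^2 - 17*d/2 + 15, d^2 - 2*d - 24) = d - 6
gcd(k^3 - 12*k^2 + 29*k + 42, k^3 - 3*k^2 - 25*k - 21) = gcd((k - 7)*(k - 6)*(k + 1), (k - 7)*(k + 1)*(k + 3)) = k^2 - 6*k - 7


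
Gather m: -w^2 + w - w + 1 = 1 - w^2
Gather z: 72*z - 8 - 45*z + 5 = 27*z - 3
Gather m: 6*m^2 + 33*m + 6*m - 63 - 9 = 6*m^2 + 39*m - 72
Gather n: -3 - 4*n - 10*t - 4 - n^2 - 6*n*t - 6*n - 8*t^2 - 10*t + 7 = -n^2 + n*(-6*t - 10) - 8*t^2 - 20*t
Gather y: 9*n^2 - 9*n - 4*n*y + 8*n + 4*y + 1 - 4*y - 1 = 9*n^2 - 4*n*y - n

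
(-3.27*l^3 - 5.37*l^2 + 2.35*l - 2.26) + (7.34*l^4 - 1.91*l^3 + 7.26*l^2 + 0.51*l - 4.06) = 7.34*l^4 - 5.18*l^3 + 1.89*l^2 + 2.86*l - 6.32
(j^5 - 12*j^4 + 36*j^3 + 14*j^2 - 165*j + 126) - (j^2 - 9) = j^5 - 12*j^4 + 36*j^3 + 13*j^2 - 165*j + 135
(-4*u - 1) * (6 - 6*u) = 24*u^2 - 18*u - 6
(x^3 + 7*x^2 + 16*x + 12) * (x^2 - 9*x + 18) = x^5 - 2*x^4 - 29*x^3 - 6*x^2 + 180*x + 216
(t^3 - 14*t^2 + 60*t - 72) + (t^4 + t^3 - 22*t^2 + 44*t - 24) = t^4 + 2*t^3 - 36*t^2 + 104*t - 96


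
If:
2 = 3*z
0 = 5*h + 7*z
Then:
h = -14/15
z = 2/3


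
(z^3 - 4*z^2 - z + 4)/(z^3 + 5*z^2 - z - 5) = (z - 4)/(z + 5)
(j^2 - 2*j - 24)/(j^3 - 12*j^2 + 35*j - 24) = (j^2 - 2*j - 24)/(j^3 - 12*j^2 + 35*j - 24)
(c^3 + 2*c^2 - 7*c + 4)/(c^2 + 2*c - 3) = (c^2 + 3*c - 4)/(c + 3)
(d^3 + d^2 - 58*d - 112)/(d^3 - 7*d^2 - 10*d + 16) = (d + 7)/(d - 1)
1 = 1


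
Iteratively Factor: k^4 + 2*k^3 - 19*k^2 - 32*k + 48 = (k - 4)*(k^3 + 6*k^2 + 5*k - 12) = (k - 4)*(k - 1)*(k^2 + 7*k + 12) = (k - 4)*(k - 1)*(k + 4)*(k + 3)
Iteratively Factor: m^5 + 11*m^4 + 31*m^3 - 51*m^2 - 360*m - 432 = (m - 3)*(m^4 + 14*m^3 + 73*m^2 + 168*m + 144) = (m - 3)*(m + 4)*(m^3 + 10*m^2 + 33*m + 36) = (m - 3)*(m + 3)*(m + 4)*(m^2 + 7*m + 12) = (m - 3)*(m + 3)^2*(m + 4)*(m + 4)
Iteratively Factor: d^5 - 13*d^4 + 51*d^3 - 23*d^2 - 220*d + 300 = (d - 3)*(d^4 - 10*d^3 + 21*d^2 + 40*d - 100) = (d - 5)*(d - 3)*(d^3 - 5*d^2 - 4*d + 20) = (d - 5)*(d - 3)*(d + 2)*(d^2 - 7*d + 10) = (d - 5)^2*(d - 3)*(d + 2)*(d - 2)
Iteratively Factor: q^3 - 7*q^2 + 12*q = (q)*(q^2 - 7*q + 12) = q*(q - 3)*(q - 4)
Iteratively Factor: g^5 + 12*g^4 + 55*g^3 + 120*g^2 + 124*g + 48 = (g + 4)*(g^4 + 8*g^3 + 23*g^2 + 28*g + 12) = (g + 3)*(g + 4)*(g^3 + 5*g^2 + 8*g + 4) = (g + 1)*(g + 3)*(g + 4)*(g^2 + 4*g + 4) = (g + 1)*(g + 2)*(g + 3)*(g + 4)*(g + 2)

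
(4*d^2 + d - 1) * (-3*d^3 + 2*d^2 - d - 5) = -12*d^5 + 5*d^4 + d^3 - 23*d^2 - 4*d + 5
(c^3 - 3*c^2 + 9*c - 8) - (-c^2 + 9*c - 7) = c^3 - 2*c^2 - 1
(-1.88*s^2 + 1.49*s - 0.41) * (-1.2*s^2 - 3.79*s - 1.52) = 2.256*s^4 + 5.3372*s^3 - 2.2975*s^2 - 0.7109*s + 0.6232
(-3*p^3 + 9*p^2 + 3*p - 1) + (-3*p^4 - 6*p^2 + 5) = -3*p^4 - 3*p^3 + 3*p^2 + 3*p + 4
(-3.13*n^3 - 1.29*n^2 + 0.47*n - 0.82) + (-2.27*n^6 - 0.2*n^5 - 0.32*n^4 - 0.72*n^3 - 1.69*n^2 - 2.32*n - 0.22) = -2.27*n^6 - 0.2*n^5 - 0.32*n^4 - 3.85*n^3 - 2.98*n^2 - 1.85*n - 1.04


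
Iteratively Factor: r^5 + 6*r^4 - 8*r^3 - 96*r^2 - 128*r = (r + 2)*(r^4 + 4*r^3 - 16*r^2 - 64*r) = (r - 4)*(r + 2)*(r^3 + 8*r^2 + 16*r) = r*(r - 4)*(r + 2)*(r^2 + 8*r + 16) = r*(r - 4)*(r + 2)*(r + 4)*(r + 4)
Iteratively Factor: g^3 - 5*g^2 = (g)*(g^2 - 5*g) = g^2*(g - 5)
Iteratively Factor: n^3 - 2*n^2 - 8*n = (n - 4)*(n^2 + 2*n) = n*(n - 4)*(n + 2)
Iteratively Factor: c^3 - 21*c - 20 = (c - 5)*(c^2 + 5*c + 4) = (c - 5)*(c + 1)*(c + 4)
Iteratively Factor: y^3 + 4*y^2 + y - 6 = (y - 1)*(y^2 + 5*y + 6) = (y - 1)*(y + 3)*(y + 2)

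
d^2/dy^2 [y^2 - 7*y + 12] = 2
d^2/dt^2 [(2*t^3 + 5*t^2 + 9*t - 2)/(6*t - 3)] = 2*(8*t^3 - 12*t^2 + 6*t + 15)/(3*(8*t^3 - 12*t^2 + 6*t - 1))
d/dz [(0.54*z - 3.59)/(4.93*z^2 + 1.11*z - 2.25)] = (-2.6622*z^2 + 35.3974*z + 2.7699)/(24.3049*z^4 + 10.9446*z^3 - 20.9529*z^2 - 4.995*z + 5.0625)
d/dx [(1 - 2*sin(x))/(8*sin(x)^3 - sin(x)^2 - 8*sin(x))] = 2*(16*sin(x)^3 - 13*sin(x)^2 + sin(x) + 4)*cos(x)/((sin(x) + 8*cos(x)^2)^2*sin(x)^2)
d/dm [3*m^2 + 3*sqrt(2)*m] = 6*m + 3*sqrt(2)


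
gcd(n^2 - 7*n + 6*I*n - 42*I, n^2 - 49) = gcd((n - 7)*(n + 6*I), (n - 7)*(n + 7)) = n - 7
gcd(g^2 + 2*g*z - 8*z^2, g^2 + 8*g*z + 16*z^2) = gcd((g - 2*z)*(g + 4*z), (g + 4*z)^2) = g + 4*z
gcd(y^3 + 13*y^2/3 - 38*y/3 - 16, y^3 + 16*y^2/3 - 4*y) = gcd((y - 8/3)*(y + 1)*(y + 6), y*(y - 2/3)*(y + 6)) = y + 6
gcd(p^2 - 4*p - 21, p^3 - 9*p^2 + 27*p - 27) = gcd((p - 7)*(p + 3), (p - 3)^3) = 1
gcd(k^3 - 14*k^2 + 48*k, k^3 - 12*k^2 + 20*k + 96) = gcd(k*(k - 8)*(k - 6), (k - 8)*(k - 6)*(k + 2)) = k^2 - 14*k + 48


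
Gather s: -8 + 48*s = 48*s - 8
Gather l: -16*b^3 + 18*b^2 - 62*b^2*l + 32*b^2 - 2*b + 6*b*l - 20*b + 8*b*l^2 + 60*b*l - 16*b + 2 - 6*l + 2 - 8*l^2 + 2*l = -16*b^3 + 50*b^2 - 38*b + l^2*(8*b - 8) + l*(-62*b^2 + 66*b - 4) + 4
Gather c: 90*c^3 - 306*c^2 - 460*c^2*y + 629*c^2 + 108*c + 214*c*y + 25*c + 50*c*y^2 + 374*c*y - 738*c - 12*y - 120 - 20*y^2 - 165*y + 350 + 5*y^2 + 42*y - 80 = 90*c^3 + c^2*(323 - 460*y) + c*(50*y^2 + 588*y - 605) - 15*y^2 - 135*y + 150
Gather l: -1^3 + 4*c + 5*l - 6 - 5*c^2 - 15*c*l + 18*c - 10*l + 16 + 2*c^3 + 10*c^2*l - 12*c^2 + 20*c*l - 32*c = 2*c^3 - 17*c^2 - 10*c + l*(10*c^2 + 5*c - 5) + 9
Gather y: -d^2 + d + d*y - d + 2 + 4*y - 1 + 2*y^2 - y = -d^2 + 2*y^2 + y*(d + 3) + 1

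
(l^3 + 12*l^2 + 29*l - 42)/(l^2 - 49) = (l^2 + 5*l - 6)/(l - 7)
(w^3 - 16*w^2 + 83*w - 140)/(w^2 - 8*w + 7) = (w^2 - 9*w + 20)/(w - 1)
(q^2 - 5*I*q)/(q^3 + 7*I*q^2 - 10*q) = (q - 5*I)/(q^2 + 7*I*q - 10)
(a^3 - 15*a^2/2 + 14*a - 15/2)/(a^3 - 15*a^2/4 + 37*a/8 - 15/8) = 4*(a - 5)/(4*a - 5)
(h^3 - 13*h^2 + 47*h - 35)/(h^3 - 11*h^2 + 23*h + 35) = (h - 1)/(h + 1)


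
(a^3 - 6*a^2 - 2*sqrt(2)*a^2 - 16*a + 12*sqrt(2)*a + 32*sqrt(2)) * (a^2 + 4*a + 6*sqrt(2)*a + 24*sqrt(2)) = a^5 - 2*a^4 + 4*sqrt(2)*a^4 - 64*a^3 - 8*sqrt(2)*a^3 - 160*sqrt(2)*a^2 - 16*a^2 - 256*sqrt(2)*a + 960*a + 1536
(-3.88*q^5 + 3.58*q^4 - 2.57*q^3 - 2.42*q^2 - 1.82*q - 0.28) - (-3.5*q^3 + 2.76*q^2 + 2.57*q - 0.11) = -3.88*q^5 + 3.58*q^4 + 0.93*q^3 - 5.18*q^2 - 4.39*q - 0.17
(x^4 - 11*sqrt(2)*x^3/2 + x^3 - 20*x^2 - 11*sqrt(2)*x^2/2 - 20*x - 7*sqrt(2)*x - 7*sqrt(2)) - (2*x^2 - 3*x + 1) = x^4 - 11*sqrt(2)*x^3/2 + x^3 - 22*x^2 - 11*sqrt(2)*x^2/2 - 17*x - 7*sqrt(2)*x - 7*sqrt(2) - 1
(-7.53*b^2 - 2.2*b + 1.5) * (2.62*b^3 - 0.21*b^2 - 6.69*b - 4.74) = -19.7286*b^5 - 4.1827*b^4 + 54.7677*b^3 + 50.0952*b^2 + 0.393000000000001*b - 7.11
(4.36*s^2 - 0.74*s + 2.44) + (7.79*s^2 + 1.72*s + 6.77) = 12.15*s^2 + 0.98*s + 9.21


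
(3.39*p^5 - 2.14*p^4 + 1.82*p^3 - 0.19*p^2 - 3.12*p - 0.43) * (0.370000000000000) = 1.2543*p^5 - 0.7918*p^4 + 0.6734*p^3 - 0.0703*p^2 - 1.1544*p - 0.1591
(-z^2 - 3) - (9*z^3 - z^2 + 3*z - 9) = -9*z^3 - 3*z + 6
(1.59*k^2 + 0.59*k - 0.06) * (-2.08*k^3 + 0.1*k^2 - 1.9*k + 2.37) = -3.3072*k^5 - 1.0682*k^4 - 2.8372*k^3 + 2.6413*k^2 + 1.5123*k - 0.1422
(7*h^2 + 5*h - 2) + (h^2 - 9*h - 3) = 8*h^2 - 4*h - 5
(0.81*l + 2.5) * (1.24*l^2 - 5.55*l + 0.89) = 1.0044*l^3 - 1.3955*l^2 - 13.1541*l + 2.225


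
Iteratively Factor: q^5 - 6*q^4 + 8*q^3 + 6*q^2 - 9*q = (q - 3)*(q^4 - 3*q^3 - q^2 + 3*q) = (q - 3)^2*(q^3 - q) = q*(q - 3)^2*(q^2 - 1) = q*(q - 3)^2*(q - 1)*(q + 1)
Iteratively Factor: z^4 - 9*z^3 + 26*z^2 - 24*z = (z - 3)*(z^3 - 6*z^2 + 8*z) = (z - 4)*(z - 3)*(z^2 - 2*z) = z*(z - 4)*(z - 3)*(z - 2)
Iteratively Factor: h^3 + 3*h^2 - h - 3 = (h + 1)*(h^2 + 2*h - 3) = (h - 1)*(h + 1)*(h + 3)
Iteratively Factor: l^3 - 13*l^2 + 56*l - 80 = (l - 4)*(l^2 - 9*l + 20) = (l - 5)*(l - 4)*(l - 4)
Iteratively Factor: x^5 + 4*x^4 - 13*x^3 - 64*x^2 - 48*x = (x + 4)*(x^4 - 13*x^2 - 12*x) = x*(x + 4)*(x^3 - 13*x - 12) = x*(x - 4)*(x + 4)*(x^2 + 4*x + 3) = x*(x - 4)*(x + 3)*(x + 4)*(x + 1)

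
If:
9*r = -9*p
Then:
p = -r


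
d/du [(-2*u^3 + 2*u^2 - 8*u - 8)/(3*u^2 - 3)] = 2*(-u^4 + 7*u^2 + 6*u + 4)/(3*(u^4 - 2*u^2 + 1))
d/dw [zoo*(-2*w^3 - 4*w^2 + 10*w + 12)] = zoo*(w^2 + w + 1)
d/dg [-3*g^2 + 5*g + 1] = 5 - 6*g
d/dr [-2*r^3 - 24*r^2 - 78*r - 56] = -6*r^2 - 48*r - 78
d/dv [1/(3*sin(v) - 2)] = -3*cos(v)/(3*sin(v) - 2)^2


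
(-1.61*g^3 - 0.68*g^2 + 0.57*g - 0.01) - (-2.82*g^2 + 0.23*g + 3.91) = -1.61*g^3 + 2.14*g^2 + 0.34*g - 3.92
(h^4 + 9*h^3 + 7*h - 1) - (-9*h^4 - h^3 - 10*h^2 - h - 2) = 10*h^4 + 10*h^3 + 10*h^2 + 8*h + 1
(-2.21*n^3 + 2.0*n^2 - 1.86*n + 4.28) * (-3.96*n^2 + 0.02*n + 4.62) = 8.7516*n^5 - 7.9642*n^4 - 2.8046*n^3 - 7.746*n^2 - 8.5076*n + 19.7736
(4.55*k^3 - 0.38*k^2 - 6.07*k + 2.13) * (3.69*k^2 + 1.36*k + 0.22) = 16.7895*k^5 + 4.7858*k^4 - 21.9141*k^3 - 0.479100000000002*k^2 + 1.5614*k + 0.4686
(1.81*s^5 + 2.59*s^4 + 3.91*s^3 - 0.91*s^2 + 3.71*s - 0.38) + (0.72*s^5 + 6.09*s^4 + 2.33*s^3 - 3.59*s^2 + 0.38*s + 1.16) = 2.53*s^5 + 8.68*s^4 + 6.24*s^3 - 4.5*s^2 + 4.09*s + 0.78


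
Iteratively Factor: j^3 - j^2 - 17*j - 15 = (j - 5)*(j^2 + 4*j + 3) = (j - 5)*(j + 3)*(j + 1)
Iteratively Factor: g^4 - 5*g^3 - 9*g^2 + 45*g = (g - 5)*(g^3 - 9*g) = (g - 5)*(g - 3)*(g^2 + 3*g) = g*(g - 5)*(g - 3)*(g + 3)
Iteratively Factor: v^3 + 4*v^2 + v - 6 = (v - 1)*(v^2 + 5*v + 6) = (v - 1)*(v + 2)*(v + 3)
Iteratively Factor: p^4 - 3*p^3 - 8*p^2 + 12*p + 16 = (p + 2)*(p^3 - 5*p^2 + 2*p + 8) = (p - 4)*(p + 2)*(p^2 - p - 2) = (p - 4)*(p + 1)*(p + 2)*(p - 2)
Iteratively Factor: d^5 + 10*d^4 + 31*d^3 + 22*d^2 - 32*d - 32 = (d + 4)*(d^4 + 6*d^3 + 7*d^2 - 6*d - 8) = (d - 1)*(d + 4)*(d^3 + 7*d^2 + 14*d + 8) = (d - 1)*(d + 2)*(d + 4)*(d^2 + 5*d + 4) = (d - 1)*(d + 2)*(d + 4)^2*(d + 1)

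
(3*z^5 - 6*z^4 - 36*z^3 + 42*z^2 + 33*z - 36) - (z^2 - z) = 3*z^5 - 6*z^4 - 36*z^3 + 41*z^2 + 34*z - 36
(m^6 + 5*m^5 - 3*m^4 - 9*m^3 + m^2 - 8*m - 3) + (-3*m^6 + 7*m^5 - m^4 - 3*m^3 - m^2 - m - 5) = -2*m^6 + 12*m^5 - 4*m^4 - 12*m^3 - 9*m - 8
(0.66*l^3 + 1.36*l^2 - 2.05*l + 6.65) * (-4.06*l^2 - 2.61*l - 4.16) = -2.6796*l^5 - 7.2442*l^4 + 2.0278*l^3 - 27.3061*l^2 - 8.8285*l - 27.664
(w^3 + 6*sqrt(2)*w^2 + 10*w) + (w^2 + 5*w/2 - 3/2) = w^3 + w^2 + 6*sqrt(2)*w^2 + 25*w/2 - 3/2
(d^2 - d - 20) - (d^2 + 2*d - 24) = 4 - 3*d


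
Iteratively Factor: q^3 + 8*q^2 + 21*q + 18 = (q + 3)*(q^2 + 5*q + 6) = (q + 2)*(q + 3)*(q + 3)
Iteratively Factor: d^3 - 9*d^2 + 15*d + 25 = (d + 1)*(d^2 - 10*d + 25) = (d - 5)*(d + 1)*(d - 5)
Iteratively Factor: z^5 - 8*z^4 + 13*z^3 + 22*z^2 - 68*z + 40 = (z + 2)*(z^4 - 10*z^3 + 33*z^2 - 44*z + 20) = (z - 5)*(z + 2)*(z^3 - 5*z^2 + 8*z - 4) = (z - 5)*(z - 1)*(z + 2)*(z^2 - 4*z + 4) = (z - 5)*(z - 2)*(z - 1)*(z + 2)*(z - 2)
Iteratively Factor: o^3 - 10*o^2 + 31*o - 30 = (o - 2)*(o^2 - 8*o + 15) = (o - 5)*(o - 2)*(o - 3)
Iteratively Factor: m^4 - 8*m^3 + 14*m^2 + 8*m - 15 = (m + 1)*(m^3 - 9*m^2 + 23*m - 15) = (m - 1)*(m + 1)*(m^2 - 8*m + 15) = (m - 5)*(m - 1)*(m + 1)*(m - 3)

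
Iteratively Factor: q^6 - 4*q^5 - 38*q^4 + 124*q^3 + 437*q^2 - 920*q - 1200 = (q + 4)*(q^5 - 8*q^4 - 6*q^3 + 148*q^2 - 155*q - 300) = (q + 1)*(q + 4)*(q^4 - 9*q^3 + 3*q^2 + 145*q - 300) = (q - 5)*(q + 1)*(q + 4)*(q^3 - 4*q^2 - 17*q + 60) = (q - 5)*(q + 1)*(q + 4)^2*(q^2 - 8*q + 15) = (q - 5)*(q - 3)*(q + 1)*(q + 4)^2*(q - 5)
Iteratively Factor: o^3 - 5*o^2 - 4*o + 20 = (o + 2)*(o^2 - 7*o + 10) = (o - 2)*(o + 2)*(o - 5)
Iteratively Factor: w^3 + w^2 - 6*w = (w)*(w^2 + w - 6) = w*(w + 3)*(w - 2)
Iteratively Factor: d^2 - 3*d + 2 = (d - 2)*(d - 1)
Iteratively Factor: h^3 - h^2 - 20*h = (h - 5)*(h^2 + 4*h) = (h - 5)*(h + 4)*(h)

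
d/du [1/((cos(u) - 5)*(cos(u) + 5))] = sin(2*u)/((cos(u) - 5)^2*(cos(u) + 5)^2)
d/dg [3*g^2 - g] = 6*g - 1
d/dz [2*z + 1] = 2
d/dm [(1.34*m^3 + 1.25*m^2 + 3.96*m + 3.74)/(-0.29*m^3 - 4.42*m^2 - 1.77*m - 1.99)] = (-5.5603*m^4 - 2.4468*m^3 + 10.5447*m^2 + 28.0866*m - 1.2606)/(0.0841*m^6 + 2.5636*m^5 + 20.563*m^4 + 16.801*m^3 + 20.7245*m^2 + 7.0446*m + 3.9601)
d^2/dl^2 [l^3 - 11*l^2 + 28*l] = 6*l - 22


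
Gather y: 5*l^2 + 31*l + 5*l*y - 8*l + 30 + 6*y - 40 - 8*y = 5*l^2 + 23*l + y*(5*l - 2) - 10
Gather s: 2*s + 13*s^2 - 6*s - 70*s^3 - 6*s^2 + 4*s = -70*s^3 + 7*s^2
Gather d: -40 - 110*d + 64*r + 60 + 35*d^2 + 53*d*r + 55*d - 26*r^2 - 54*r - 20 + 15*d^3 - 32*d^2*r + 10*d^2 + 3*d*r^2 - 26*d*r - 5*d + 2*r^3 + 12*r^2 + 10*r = 15*d^3 + d^2*(45 - 32*r) + d*(3*r^2 + 27*r - 60) + 2*r^3 - 14*r^2 + 20*r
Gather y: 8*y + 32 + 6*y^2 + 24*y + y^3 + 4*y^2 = y^3 + 10*y^2 + 32*y + 32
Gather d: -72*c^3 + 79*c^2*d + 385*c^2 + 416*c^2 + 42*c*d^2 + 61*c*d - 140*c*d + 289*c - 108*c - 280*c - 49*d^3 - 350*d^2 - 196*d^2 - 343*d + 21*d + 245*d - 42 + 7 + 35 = -72*c^3 + 801*c^2 - 99*c - 49*d^3 + d^2*(42*c - 546) + d*(79*c^2 - 79*c - 77)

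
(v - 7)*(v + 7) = v^2 - 49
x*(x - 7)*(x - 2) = x^3 - 9*x^2 + 14*x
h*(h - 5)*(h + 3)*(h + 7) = h^4 + 5*h^3 - 29*h^2 - 105*h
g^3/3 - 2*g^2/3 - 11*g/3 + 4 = (g/3 + 1)*(g - 4)*(g - 1)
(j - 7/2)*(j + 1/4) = j^2 - 13*j/4 - 7/8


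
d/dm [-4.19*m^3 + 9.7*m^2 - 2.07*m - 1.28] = -12.57*m^2 + 19.4*m - 2.07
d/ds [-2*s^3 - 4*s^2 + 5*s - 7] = -6*s^2 - 8*s + 5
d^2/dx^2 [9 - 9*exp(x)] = -9*exp(x)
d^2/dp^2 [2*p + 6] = 0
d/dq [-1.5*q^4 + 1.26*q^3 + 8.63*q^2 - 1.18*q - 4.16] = -6.0*q^3 + 3.78*q^2 + 17.26*q - 1.18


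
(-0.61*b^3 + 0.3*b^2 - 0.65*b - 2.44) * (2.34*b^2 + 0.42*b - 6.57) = -1.4274*b^5 + 0.4458*b^4 + 2.6127*b^3 - 7.9536*b^2 + 3.2457*b + 16.0308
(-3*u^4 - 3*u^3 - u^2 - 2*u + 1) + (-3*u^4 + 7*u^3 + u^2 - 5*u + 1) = -6*u^4 + 4*u^3 - 7*u + 2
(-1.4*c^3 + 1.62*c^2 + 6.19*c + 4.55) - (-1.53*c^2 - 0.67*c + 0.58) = -1.4*c^3 + 3.15*c^2 + 6.86*c + 3.97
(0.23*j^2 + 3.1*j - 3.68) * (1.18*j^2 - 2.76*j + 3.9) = 0.2714*j^4 + 3.0232*j^3 - 12.0014*j^2 + 22.2468*j - 14.352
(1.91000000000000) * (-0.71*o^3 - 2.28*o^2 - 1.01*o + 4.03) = -1.3561*o^3 - 4.3548*o^2 - 1.9291*o + 7.6973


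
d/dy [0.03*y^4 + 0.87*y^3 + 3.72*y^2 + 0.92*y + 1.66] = 0.12*y^3 + 2.61*y^2 + 7.44*y + 0.92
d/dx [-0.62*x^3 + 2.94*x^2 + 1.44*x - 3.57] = -1.86*x^2 + 5.88*x + 1.44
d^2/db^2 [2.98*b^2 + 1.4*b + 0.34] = 5.96000000000000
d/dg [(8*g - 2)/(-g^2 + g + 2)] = 2*(4*g^2 - 2*g + 9)/(g^4 - 2*g^3 - 3*g^2 + 4*g + 4)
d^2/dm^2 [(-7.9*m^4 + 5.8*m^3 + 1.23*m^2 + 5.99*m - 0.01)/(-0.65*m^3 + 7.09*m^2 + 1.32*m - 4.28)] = (-7.105427357601e-15*m^8 + 1.13686837721616e-13*m^7 + 753.29443*m^6 + 266.697270000001*m^5 - 1002.79737*m^4 - 1628.62495*m^3 + 1912.17759*m^2 - 1727.6922*m - 112.10372)/(0.274625*m^9 - 8.986575*m^8 + 96.349695*m^7 - 314.476609*m^6 - 314.010276*m^5 + 586.348116*m^4 + 273.754896*m^3 - 367.259952*m^2 - 72.540864*m + 78.402752)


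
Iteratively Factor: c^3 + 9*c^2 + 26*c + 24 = (c + 2)*(c^2 + 7*c + 12) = (c + 2)*(c + 4)*(c + 3)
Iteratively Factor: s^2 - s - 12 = (s - 4)*(s + 3)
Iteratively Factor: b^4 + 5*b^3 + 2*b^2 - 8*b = (b + 2)*(b^3 + 3*b^2 - 4*b) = b*(b + 2)*(b^2 + 3*b - 4) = b*(b - 1)*(b + 2)*(b + 4)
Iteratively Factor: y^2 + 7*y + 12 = (y + 4)*(y + 3)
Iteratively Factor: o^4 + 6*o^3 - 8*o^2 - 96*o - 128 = (o + 4)*(o^3 + 2*o^2 - 16*o - 32) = (o + 2)*(o + 4)*(o^2 - 16) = (o + 2)*(o + 4)^2*(o - 4)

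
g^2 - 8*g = g*(g - 8)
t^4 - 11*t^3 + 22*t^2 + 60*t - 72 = (t - 6)^2*(t - 1)*(t + 2)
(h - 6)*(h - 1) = h^2 - 7*h + 6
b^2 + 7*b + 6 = (b + 1)*(b + 6)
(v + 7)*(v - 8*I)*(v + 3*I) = v^3 + 7*v^2 - 5*I*v^2 + 24*v - 35*I*v + 168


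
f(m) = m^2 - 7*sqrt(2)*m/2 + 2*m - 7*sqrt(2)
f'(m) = 2*m - 7*sqrt(2)/2 + 2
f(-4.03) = 18.23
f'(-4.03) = -11.01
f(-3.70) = 14.70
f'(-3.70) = -10.35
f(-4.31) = 21.39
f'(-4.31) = -11.57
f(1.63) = -12.05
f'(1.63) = 0.31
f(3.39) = -8.41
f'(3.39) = 3.83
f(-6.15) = 46.06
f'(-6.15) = -15.25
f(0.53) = -11.18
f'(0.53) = -1.89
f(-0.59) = -7.81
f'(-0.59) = -4.13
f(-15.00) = 259.35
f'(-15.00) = -32.95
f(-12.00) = 169.50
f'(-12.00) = -26.95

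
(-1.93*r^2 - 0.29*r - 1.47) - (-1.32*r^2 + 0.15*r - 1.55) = -0.61*r^2 - 0.44*r + 0.0800000000000001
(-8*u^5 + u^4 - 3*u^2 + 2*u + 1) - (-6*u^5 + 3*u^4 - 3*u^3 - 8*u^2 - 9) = -2*u^5 - 2*u^4 + 3*u^3 + 5*u^2 + 2*u + 10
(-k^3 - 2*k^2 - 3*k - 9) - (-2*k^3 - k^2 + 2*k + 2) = k^3 - k^2 - 5*k - 11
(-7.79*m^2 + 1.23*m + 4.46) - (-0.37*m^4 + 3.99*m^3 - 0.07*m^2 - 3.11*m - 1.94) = 0.37*m^4 - 3.99*m^3 - 7.72*m^2 + 4.34*m + 6.4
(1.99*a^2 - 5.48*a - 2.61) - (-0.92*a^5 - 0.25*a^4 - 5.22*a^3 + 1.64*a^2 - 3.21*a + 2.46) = 0.92*a^5 + 0.25*a^4 + 5.22*a^3 + 0.35*a^2 - 2.27*a - 5.07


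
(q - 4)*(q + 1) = q^2 - 3*q - 4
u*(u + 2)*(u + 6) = u^3 + 8*u^2 + 12*u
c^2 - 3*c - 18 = (c - 6)*(c + 3)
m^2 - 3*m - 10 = (m - 5)*(m + 2)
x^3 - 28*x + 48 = (x - 4)*(x - 2)*(x + 6)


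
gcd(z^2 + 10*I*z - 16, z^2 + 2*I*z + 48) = z + 8*I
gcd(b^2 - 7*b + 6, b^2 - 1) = b - 1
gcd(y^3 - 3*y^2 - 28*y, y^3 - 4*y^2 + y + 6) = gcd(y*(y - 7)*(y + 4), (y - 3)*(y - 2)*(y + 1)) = 1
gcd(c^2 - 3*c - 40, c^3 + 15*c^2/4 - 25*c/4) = c + 5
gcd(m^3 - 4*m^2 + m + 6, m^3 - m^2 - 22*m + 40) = m - 2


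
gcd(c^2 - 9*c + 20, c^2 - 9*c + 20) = c^2 - 9*c + 20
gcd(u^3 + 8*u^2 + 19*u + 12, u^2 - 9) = u + 3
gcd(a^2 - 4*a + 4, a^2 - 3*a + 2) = a - 2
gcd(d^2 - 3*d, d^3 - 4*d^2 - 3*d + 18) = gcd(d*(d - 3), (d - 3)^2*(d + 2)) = d - 3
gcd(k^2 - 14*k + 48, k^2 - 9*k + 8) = k - 8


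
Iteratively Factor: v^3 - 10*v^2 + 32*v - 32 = (v - 4)*(v^2 - 6*v + 8) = (v - 4)^2*(v - 2)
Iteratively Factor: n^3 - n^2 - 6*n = (n - 3)*(n^2 + 2*n) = (n - 3)*(n + 2)*(n)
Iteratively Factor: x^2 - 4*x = (x)*(x - 4)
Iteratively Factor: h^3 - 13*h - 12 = (h + 3)*(h^2 - 3*h - 4) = (h - 4)*(h + 3)*(h + 1)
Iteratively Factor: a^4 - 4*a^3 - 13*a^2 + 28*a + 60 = (a + 2)*(a^3 - 6*a^2 - a + 30) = (a - 5)*(a + 2)*(a^2 - a - 6) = (a - 5)*(a - 3)*(a + 2)*(a + 2)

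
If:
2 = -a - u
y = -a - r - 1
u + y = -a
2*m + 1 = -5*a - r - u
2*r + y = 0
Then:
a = -2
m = 5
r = -1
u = 0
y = 2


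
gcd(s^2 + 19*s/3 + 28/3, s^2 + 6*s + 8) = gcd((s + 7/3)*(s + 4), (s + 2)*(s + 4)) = s + 4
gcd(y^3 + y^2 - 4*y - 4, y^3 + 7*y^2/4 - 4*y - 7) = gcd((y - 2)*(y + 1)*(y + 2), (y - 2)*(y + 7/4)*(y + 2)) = y^2 - 4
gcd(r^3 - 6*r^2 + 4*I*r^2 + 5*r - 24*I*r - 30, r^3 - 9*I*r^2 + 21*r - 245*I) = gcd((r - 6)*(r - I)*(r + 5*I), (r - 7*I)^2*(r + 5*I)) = r + 5*I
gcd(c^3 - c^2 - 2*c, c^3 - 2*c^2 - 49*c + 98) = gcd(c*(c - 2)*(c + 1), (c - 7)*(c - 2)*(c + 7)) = c - 2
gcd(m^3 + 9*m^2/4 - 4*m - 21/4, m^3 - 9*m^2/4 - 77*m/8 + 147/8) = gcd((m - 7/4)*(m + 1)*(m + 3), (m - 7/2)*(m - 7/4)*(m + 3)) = m^2 + 5*m/4 - 21/4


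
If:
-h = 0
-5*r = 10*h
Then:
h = 0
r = 0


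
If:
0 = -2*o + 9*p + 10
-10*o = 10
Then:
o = -1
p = -4/3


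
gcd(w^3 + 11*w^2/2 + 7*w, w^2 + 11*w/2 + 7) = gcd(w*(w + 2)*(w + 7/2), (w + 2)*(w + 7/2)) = w^2 + 11*w/2 + 7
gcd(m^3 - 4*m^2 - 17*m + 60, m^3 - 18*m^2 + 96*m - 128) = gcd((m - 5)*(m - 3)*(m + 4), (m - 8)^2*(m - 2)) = 1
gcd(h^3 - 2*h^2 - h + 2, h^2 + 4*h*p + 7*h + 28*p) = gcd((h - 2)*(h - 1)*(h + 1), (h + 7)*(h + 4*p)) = 1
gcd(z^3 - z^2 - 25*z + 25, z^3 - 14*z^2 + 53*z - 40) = z^2 - 6*z + 5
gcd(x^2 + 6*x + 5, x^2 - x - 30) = x + 5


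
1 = 1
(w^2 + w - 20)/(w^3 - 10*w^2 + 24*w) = (w + 5)/(w*(w - 6))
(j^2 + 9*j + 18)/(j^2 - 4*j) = (j^2 + 9*j + 18)/(j*(j - 4))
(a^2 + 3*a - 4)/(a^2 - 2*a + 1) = (a + 4)/(a - 1)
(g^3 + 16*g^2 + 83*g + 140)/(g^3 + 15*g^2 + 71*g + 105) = (g + 4)/(g + 3)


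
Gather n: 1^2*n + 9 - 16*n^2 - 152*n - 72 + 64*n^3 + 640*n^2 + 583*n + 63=64*n^3 + 624*n^2 + 432*n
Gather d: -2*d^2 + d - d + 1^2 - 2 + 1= -2*d^2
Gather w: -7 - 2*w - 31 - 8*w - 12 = -10*w - 50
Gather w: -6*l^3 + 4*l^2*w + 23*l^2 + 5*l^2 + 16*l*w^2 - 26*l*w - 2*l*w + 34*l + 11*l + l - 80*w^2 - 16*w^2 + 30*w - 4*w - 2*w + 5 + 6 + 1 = -6*l^3 + 28*l^2 + 46*l + w^2*(16*l - 96) + w*(4*l^2 - 28*l + 24) + 12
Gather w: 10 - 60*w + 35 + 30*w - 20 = 25 - 30*w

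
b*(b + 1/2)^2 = b^3 + b^2 + b/4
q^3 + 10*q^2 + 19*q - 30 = (q - 1)*(q + 5)*(q + 6)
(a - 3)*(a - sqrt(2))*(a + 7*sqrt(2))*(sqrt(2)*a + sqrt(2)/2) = sqrt(2)*a^4 - 5*sqrt(2)*a^3/2 + 12*a^3 - 30*a^2 - 31*sqrt(2)*a^2/2 - 18*a + 35*sqrt(2)*a + 21*sqrt(2)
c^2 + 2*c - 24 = (c - 4)*(c + 6)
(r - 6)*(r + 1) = r^2 - 5*r - 6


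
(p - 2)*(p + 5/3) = p^2 - p/3 - 10/3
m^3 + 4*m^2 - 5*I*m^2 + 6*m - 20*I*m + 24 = (m + 4)*(m - 6*I)*(m + I)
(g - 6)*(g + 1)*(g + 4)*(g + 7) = g^4 + 6*g^3 - 33*g^2 - 206*g - 168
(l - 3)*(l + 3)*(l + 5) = l^3 + 5*l^2 - 9*l - 45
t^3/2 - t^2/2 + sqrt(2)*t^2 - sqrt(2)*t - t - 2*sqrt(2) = (t/2 + sqrt(2))*(t - 2)*(t + 1)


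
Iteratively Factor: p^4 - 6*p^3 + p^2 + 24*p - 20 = (p + 2)*(p^3 - 8*p^2 + 17*p - 10) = (p - 5)*(p + 2)*(p^2 - 3*p + 2) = (p - 5)*(p - 2)*(p + 2)*(p - 1)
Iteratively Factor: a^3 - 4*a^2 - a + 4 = (a + 1)*(a^2 - 5*a + 4) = (a - 1)*(a + 1)*(a - 4)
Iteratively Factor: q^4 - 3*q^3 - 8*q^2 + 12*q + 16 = (q + 2)*(q^3 - 5*q^2 + 2*q + 8) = (q - 4)*(q + 2)*(q^2 - q - 2) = (q - 4)*(q - 2)*(q + 2)*(q + 1)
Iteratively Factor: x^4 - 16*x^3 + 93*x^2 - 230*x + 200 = (x - 4)*(x^3 - 12*x^2 + 45*x - 50) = (x - 5)*(x - 4)*(x^2 - 7*x + 10) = (x - 5)^2*(x - 4)*(x - 2)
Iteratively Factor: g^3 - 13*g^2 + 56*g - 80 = (g - 5)*(g^2 - 8*g + 16) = (g - 5)*(g - 4)*(g - 4)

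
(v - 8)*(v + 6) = v^2 - 2*v - 48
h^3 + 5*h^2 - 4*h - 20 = (h - 2)*(h + 2)*(h + 5)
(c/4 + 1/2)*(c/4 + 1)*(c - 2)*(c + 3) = c^4/16 + 7*c^3/16 + c^2/2 - 7*c/4 - 3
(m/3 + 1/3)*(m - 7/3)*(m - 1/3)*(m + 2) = m^4/3 + m^3/9 - 47*m^2/27 - m + 14/27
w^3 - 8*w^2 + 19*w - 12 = (w - 4)*(w - 3)*(w - 1)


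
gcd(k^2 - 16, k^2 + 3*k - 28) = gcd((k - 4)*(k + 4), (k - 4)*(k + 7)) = k - 4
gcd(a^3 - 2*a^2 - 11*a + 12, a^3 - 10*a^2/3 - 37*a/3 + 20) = a + 3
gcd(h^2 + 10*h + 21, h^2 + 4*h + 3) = h + 3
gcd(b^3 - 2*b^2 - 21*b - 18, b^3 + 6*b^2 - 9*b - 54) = b + 3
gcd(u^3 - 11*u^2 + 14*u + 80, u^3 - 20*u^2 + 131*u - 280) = u^2 - 13*u + 40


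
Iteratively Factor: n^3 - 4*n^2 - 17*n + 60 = (n - 3)*(n^2 - n - 20) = (n - 5)*(n - 3)*(n + 4)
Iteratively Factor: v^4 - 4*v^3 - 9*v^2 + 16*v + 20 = (v + 2)*(v^3 - 6*v^2 + 3*v + 10) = (v + 1)*(v + 2)*(v^2 - 7*v + 10) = (v - 2)*(v + 1)*(v + 2)*(v - 5)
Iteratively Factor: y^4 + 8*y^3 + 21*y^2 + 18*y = (y + 3)*(y^3 + 5*y^2 + 6*y) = (y + 3)^2*(y^2 + 2*y) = (y + 2)*(y + 3)^2*(y)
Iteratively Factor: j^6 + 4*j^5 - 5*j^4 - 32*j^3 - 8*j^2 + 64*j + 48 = (j + 2)*(j^5 + 2*j^4 - 9*j^3 - 14*j^2 + 20*j + 24) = (j + 2)*(j + 3)*(j^4 - j^3 - 6*j^2 + 4*j + 8) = (j + 2)^2*(j + 3)*(j^3 - 3*j^2 + 4) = (j - 2)*(j + 2)^2*(j + 3)*(j^2 - j - 2) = (j - 2)^2*(j + 2)^2*(j + 3)*(j + 1)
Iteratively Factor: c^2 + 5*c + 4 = (c + 4)*(c + 1)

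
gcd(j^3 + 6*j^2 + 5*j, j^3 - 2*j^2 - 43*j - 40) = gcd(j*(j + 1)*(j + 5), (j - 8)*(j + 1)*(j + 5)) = j^2 + 6*j + 5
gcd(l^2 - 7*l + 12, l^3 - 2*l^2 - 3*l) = l - 3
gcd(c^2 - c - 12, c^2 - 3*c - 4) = c - 4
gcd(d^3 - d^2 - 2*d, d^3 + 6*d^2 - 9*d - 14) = d^2 - d - 2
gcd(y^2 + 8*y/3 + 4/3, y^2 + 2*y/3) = y + 2/3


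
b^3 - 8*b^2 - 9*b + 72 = (b - 8)*(b - 3)*(b + 3)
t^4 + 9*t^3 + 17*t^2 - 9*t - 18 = (t - 1)*(t + 1)*(t + 3)*(t + 6)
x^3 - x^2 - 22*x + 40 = (x - 4)*(x - 2)*(x + 5)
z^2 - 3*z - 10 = (z - 5)*(z + 2)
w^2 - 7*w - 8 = (w - 8)*(w + 1)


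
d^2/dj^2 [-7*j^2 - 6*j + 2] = -14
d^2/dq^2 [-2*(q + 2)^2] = -4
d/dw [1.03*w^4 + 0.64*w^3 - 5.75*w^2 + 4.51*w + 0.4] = 4.12*w^3 + 1.92*w^2 - 11.5*w + 4.51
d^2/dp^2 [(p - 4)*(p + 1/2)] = 2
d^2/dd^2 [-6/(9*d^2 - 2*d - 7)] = 12*(-81*d^2 + 18*d + 4*(9*d - 1)^2 + 63)/(-9*d^2 + 2*d + 7)^3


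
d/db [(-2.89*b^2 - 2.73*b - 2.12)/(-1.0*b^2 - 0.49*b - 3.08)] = (-1.3139*b^2 + 13.5624*b + 7.3696)/(1.0*b^4 + 0.98*b^3 + 6.4001*b^2 + 3.0184*b + 9.4864)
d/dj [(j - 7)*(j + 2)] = 2*j - 5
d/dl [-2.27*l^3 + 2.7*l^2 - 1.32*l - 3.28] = -6.81*l^2 + 5.4*l - 1.32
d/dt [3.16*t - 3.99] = 3.16000000000000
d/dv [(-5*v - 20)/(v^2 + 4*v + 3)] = 5*(-v^2 - 4*v + 2*(v + 2)*(v + 4) - 3)/(v^2 + 4*v + 3)^2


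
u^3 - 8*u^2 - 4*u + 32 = (u - 8)*(u - 2)*(u + 2)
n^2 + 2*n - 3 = (n - 1)*(n + 3)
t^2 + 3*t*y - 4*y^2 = (t - y)*(t + 4*y)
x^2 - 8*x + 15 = (x - 5)*(x - 3)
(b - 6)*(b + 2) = b^2 - 4*b - 12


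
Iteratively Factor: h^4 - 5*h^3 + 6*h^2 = (h)*(h^3 - 5*h^2 + 6*h) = h*(h - 2)*(h^2 - 3*h) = h*(h - 3)*(h - 2)*(h)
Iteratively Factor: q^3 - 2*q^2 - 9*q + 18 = (q - 3)*(q^2 + q - 6) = (q - 3)*(q - 2)*(q + 3)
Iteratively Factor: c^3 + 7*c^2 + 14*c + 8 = (c + 1)*(c^2 + 6*c + 8) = (c + 1)*(c + 2)*(c + 4)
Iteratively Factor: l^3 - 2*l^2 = (l - 2)*(l^2) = l*(l - 2)*(l)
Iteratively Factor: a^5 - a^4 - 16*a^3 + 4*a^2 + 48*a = (a - 2)*(a^4 + a^3 - 14*a^2 - 24*a) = (a - 2)*(a + 2)*(a^3 - a^2 - 12*a) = (a - 2)*(a + 2)*(a + 3)*(a^2 - 4*a) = a*(a - 2)*(a + 2)*(a + 3)*(a - 4)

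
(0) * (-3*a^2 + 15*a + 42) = 0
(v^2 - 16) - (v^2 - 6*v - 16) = 6*v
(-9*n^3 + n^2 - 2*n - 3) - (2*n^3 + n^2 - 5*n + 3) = -11*n^3 + 3*n - 6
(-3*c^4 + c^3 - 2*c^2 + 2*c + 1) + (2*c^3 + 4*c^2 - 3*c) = -3*c^4 + 3*c^3 + 2*c^2 - c + 1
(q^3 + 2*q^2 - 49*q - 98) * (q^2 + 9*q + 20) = q^5 + 11*q^4 - 11*q^3 - 499*q^2 - 1862*q - 1960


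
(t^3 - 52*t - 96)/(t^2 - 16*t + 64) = (t^2 + 8*t + 12)/(t - 8)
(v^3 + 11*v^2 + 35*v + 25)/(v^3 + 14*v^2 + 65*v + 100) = (v + 1)/(v + 4)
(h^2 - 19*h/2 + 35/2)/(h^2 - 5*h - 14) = (h - 5/2)/(h + 2)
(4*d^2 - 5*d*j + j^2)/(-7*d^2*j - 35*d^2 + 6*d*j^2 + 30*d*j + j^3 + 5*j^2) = (-4*d + j)/(7*d*j + 35*d + j^2 + 5*j)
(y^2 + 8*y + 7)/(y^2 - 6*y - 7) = (y + 7)/(y - 7)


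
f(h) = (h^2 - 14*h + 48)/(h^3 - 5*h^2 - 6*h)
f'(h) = (2*h - 14)/(h^3 - 5*h^2 - 6*h) + (-3*h^2 + 10*h + 6)*(h^2 - 14*h + 48)/(h^3 - 5*h^2 - 6*h)^2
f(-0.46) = 34.06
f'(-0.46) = 6.94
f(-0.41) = 34.77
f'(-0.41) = 21.74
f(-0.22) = 47.90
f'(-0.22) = 150.50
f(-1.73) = -7.70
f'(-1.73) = -14.22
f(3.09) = -0.39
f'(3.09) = 0.30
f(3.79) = -0.23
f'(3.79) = 0.16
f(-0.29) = 40.26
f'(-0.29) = 77.27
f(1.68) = -1.40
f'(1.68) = 1.58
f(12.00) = 0.03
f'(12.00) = 0.00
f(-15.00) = -0.11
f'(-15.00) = -0.01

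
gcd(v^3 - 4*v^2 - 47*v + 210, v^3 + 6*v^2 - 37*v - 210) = v^2 + v - 42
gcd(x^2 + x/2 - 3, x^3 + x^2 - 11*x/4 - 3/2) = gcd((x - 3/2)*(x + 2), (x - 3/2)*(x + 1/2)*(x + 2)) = x^2 + x/2 - 3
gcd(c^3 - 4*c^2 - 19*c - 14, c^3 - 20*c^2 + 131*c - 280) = c - 7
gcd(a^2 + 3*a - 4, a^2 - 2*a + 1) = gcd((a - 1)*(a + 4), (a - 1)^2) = a - 1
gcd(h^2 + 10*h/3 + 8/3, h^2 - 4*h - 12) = h + 2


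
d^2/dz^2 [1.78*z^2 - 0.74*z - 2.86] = 3.56000000000000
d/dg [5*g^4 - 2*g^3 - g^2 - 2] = 2*g*(10*g^2 - 3*g - 1)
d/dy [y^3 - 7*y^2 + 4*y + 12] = 3*y^2 - 14*y + 4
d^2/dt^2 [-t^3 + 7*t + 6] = -6*t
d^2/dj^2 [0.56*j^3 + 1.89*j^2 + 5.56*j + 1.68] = 3.36*j + 3.78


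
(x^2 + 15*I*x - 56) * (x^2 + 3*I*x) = x^4 + 18*I*x^3 - 101*x^2 - 168*I*x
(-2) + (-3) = -5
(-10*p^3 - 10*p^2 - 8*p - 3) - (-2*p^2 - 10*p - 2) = -10*p^3 - 8*p^2 + 2*p - 1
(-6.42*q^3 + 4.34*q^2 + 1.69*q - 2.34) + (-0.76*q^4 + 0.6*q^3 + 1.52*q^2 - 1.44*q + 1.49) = -0.76*q^4 - 5.82*q^3 + 5.86*q^2 + 0.25*q - 0.85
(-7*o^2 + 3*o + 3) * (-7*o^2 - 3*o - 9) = 49*o^4 + 33*o^2 - 36*o - 27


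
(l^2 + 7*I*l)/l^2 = (l + 7*I)/l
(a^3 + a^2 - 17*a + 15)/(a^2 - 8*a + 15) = (a^2 + 4*a - 5)/(a - 5)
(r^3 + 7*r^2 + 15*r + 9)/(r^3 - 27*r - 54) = (r + 1)/(r - 6)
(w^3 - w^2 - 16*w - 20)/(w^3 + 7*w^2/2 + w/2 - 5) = 2*(w^2 - 3*w - 10)/(2*w^2 + 3*w - 5)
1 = 1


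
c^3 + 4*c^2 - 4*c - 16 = (c - 2)*(c + 2)*(c + 4)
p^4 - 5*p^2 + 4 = (p - 2)*(p - 1)*(p + 1)*(p + 2)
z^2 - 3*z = z*(z - 3)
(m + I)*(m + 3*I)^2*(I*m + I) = I*m^4 - 7*m^3 + I*m^3 - 7*m^2 - 15*I*m^2 + 9*m - 15*I*m + 9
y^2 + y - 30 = (y - 5)*(y + 6)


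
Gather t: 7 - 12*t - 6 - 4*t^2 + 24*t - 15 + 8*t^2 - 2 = 4*t^2 + 12*t - 16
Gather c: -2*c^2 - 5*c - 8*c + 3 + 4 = -2*c^2 - 13*c + 7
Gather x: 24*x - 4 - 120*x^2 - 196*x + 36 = -120*x^2 - 172*x + 32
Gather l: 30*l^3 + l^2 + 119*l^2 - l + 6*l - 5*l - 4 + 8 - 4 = 30*l^3 + 120*l^2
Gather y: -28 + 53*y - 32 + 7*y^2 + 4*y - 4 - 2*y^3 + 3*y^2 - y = -2*y^3 + 10*y^2 + 56*y - 64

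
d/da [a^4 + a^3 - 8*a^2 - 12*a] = 4*a^3 + 3*a^2 - 16*a - 12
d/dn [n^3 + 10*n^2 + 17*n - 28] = 3*n^2 + 20*n + 17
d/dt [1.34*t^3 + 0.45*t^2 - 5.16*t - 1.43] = 4.02*t^2 + 0.9*t - 5.16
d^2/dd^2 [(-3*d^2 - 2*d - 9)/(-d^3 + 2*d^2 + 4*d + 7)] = 2*(3*d^6 + 6*d^5 + 78*d^4 - 5*d^3 - 42*d^2 + 321*d + 109)/(d^9 - 6*d^8 + 19*d^6 + 84*d^5 - 12*d^4 - 253*d^3 - 630*d^2 - 588*d - 343)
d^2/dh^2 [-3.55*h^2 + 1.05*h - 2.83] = -7.10000000000000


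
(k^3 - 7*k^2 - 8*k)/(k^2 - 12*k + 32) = k*(k + 1)/(k - 4)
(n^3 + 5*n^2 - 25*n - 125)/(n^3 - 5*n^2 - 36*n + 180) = (n^2 + 10*n + 25)/(n^2 - 36)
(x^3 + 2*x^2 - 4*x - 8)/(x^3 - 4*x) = (x + 2)/x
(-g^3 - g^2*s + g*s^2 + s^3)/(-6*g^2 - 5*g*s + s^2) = (-g^2 + s^2)/(-6*g + s)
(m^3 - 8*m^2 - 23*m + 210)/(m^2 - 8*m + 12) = (m^2 - 2*m - 35)/(m - 2)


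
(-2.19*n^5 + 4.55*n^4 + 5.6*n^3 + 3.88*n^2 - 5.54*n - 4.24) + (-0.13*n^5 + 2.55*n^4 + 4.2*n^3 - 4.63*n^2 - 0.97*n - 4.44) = -2.32*n^5 + 7.1*n^4 + 9.8*n^3 - 0.75*n^2 - 6.51*n - 8.68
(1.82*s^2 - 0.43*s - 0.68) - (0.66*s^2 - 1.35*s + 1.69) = 1.16*s^2 + 0.92*s - 2.37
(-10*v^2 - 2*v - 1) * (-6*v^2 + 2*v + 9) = 60*v^4 - 8*v^3 - 88*v^2 - 20*v - 9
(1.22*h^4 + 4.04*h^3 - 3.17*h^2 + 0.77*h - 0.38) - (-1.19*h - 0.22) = 1.22*h^4 + 4.04*h^3 - 3.17*h^2 + 1.96*h - 0.16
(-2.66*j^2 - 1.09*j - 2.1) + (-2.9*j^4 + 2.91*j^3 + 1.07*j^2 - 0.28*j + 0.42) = -2.9*j^4 + 2.91*j^3 - 1.59*j^2 - 1.37*j - 1.68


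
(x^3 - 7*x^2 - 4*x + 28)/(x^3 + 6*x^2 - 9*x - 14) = (x^2 - 5*x - 14)/(x^2 + 8*x + 7)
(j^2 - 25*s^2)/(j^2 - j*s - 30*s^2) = (-j + 5*s)/(-j + 6*s)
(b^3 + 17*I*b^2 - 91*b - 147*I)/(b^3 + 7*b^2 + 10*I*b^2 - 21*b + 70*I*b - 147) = (b + 7*I)/(b + 7)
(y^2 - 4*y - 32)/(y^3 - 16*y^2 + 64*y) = (y + 4)/(y*(y - 8))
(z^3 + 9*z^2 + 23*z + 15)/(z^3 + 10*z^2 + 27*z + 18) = (z + 5)/(z + 6)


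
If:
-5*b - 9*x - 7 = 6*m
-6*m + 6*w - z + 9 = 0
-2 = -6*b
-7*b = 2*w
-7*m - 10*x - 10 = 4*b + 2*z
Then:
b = 1/3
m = 22/45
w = -7/6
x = -58/45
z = -14/15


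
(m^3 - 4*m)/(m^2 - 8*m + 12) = m*(m + 2)/(m - 6)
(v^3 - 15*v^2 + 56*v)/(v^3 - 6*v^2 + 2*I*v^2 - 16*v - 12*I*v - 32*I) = v*(v - 7)/(v^2 + 2*v*(1 + I) + 4*I)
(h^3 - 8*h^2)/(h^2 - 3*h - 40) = h^2/(h + 5)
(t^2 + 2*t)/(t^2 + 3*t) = (t + 2)/(t + 3)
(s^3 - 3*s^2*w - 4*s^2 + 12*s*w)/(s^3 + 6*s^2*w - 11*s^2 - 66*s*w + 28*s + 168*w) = s*(s - 3*w)/(s^2 + 6*s*w - 7*s - 42*w)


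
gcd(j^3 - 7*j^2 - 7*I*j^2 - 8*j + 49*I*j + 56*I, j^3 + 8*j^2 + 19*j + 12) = j + 1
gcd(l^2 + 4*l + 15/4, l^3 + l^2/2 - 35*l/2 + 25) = 1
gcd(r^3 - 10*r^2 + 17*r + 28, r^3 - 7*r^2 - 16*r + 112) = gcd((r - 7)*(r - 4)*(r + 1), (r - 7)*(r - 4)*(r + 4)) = r^2 - 11*r + 28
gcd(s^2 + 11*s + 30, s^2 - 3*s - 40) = s + 5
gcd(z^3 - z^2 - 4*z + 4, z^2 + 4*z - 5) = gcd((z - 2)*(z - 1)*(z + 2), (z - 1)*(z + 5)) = z - 1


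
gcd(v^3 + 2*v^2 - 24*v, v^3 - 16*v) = v^2 - 4*v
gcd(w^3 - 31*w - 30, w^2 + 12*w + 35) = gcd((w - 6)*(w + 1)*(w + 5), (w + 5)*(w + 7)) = w + 5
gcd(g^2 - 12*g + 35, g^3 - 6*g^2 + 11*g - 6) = 1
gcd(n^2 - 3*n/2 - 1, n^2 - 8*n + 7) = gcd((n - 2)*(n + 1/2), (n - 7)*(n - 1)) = 1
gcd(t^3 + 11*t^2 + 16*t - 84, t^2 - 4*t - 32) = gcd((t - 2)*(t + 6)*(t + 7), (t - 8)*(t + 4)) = 1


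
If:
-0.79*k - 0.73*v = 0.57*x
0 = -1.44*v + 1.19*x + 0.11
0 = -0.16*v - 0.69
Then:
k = 7.82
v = -4.31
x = -5.31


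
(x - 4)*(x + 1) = x^2 - 3*x - 4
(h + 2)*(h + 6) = h^2 + 8*h + 12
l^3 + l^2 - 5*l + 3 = (l - 1)^2*(l + 3)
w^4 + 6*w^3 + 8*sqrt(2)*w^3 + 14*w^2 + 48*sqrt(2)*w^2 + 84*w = w*(w + 6)*(w + sqrt(2))*(w + 7*sqrt(2))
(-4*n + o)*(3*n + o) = -12*n^2 - n*o + o^2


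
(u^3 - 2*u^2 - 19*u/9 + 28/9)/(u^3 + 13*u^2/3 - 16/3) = (u - 7/3)/(u + 4)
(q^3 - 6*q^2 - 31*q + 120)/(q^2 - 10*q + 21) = (q^2 - 3*q - 40)/(q - 7)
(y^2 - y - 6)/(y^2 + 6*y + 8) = (y - 3)/(y + 4)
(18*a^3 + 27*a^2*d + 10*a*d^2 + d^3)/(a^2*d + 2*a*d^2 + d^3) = (18*a^2 + 9*a*d + d^2)/(d*(a + d))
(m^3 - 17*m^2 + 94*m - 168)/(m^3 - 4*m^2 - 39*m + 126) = (m^2 - 10*m + 24)/(m^2 + 3*m - 18)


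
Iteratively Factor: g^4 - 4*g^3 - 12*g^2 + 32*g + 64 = (g - 4)*(g^3 - 12*g - 16) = (g - 4)*(g + 2)*(g^2 - 2*g - 8) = (g - 4)^2*(g + 2)*(g + 2)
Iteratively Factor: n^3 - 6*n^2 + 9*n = (n - 3)*(n^2 - 3*n) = (n - 3)^2*(n)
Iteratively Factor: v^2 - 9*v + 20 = (v - 5)*(v - 4)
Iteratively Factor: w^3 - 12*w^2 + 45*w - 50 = (w - 5)*(w^2 - 7*w + 10) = (w - 5)*(w - 2)*(w - 5)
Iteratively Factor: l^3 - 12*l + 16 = (l - 2)*(l^2 + 2*l - 8) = (l - 2)*(l + 4)*(l - 2)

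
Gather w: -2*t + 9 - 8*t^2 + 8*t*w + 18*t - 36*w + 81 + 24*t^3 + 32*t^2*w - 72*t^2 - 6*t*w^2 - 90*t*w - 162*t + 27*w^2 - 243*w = 24*t^3 - 80*t^2 - 146*t + w^2*(27 - 6*t) + w*(32*t^2 - 82*t - 279) + 90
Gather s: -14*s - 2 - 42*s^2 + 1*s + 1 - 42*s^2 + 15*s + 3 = -84*s^2 + 2*s + 2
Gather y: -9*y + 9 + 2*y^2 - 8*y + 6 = 2*y^2 - 17*y + 15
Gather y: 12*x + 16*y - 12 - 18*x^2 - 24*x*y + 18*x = -18*x^2 + 30*x + y*(16 - 24*x) - 12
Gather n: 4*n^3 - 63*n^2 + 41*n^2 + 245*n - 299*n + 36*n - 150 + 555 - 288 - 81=4*n^3 - 22*n^2 - 18*n + 36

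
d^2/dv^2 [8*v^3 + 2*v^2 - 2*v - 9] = 48*v + 4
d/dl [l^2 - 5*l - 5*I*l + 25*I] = 2*l - 5 - 5*I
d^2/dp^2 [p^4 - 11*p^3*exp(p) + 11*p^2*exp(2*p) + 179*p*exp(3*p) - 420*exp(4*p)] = -11*p^3*exp(p) + 44*p^2*exp(2*p) - 66*p^2*exp(p) + 12*p^2 + 1611*p*exp(3*p) + 88*p*exp(2*p) - 66*p*exp(p) - 6720*exp(4*p) + 1074*exp(3*p) + 22*exp(2*p)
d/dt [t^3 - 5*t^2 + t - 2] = 3*t^2 - 10*t + 1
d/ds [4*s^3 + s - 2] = 12*s^2 + 1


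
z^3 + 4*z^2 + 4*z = z*(z + 2)^2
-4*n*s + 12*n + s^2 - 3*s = (-4*n + s)*(s - 3)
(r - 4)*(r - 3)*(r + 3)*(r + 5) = r^4 + r^3 - 29*r^2 - 9*r + 180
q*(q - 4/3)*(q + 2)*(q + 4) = q^4 + 14*q^3/3 - 32*q/3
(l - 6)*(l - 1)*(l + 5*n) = l^3 + 5*l^2*n - 7*l^2 - 35*l*n + 6*l + 30*n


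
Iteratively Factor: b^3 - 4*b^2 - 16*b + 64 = (b - 4)*(b^2 - 16) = (b - 4)^2*(b + 4)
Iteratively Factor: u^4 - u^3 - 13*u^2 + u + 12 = (u - 4)*(u^3 + 3*u^2 - u - 3) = (u - 4)*(u + 1)*(u^2 + 2*u - 3) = (u - 4)*(u + 1)*(u + 3)*(u - 1)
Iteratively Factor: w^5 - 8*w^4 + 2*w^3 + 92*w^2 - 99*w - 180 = (w + 3)*(w^4 - 11*w^3 + 35*w^2 - 13*w - 60) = (w - 3)*(w + 3)*(w^3 - 8*w^2 + 11*w + 20) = (w - 3)*(w + 1)*(w + 3)*(w^2 - 9*w + 20) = (w - 4)*(w - 3)*(w + 1)*(w + 3)*(w - 5)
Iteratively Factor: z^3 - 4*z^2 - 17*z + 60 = (z + 4)*(z^2 - 8*z + 15) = (z - 5)*(z + 4)*(z - 3)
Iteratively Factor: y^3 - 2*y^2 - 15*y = (y)*(y^2 - 2*y - 15) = y*(y + 3)*(y - 5)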